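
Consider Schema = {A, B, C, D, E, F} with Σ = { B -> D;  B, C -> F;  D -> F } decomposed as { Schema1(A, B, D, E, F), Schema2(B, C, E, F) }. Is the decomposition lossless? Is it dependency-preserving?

lossy but dependency-preserving

Lossless test: (B, E, F)⁺ = {B, D, E, F}, which is a superkey of neither fragment — lossy.
Dependency preservation: every FD's attributes lie within a single fragment, so each can be enforced locally — preserved.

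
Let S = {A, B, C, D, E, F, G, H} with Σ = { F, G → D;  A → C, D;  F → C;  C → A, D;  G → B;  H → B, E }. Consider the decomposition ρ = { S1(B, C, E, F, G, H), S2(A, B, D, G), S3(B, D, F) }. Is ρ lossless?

No

Chase test. Columns are A, B, C, D, E, F, G, H; row i has aⱼ where attribute j ∈ Si, else bᵢⱼ.
Initial tableau (one row per fragment):
  row 1: b11 a2 a3 b14 a5 a6 a7 a8
  row 2: a1 a2 b23 a4 b25 b26 a7 b28
  row 3: b31 a2 b33 a4 b35 a6 b37 b38
Rows 1 and 3 agree on F; apply F→C and equate their C entries.
Rows 1 and 3 agree on C; apply C→A, D and equate their A, D entries.
No row becomes fully distinguished — the join is lossy.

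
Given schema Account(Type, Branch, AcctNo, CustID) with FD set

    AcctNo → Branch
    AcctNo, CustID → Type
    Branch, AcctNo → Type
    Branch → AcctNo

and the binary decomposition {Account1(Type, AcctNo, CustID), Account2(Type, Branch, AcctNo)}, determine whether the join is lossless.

Yes

Common attributes: Account1 ∩ Account2 = {Type, AcctNo}.
Closure of {Type, AcctNo}: AcctNo → Branch applies, adding Branch. So (Type, AcctNo)⁺ = {Type, Branch, AcctNo}.
This closure contains every attribute of Account2, so Account1 ∩ Account2 → Account2. The join is lossless.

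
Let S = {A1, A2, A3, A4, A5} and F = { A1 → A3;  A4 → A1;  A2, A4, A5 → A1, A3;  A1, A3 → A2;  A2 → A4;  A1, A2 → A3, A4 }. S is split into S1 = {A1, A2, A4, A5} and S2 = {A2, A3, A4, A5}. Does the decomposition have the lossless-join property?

Common attributes: S1 ∩ S2 = {A2, A4, A5}.
Closure of {A2, A4, A5}: A4 → A1 applies, adding A1; A2, A4, A5 → A1, A3 applies, adding A3. So (A2, A4, A5)⁺ = {A1, A2, A3, A4, A5}.
This closure contains every attribute of S1, so S1 ∩ S2 → S1. The join is lossless.

Yes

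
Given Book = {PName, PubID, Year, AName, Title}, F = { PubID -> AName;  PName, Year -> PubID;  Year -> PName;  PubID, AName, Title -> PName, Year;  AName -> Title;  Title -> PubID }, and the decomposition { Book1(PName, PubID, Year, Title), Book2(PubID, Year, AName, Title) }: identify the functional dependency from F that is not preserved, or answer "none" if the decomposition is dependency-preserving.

PubID → AName lies within Book2.
PName, Year → PubID lies within Book1.
Year → PName lies within Book1.
PubID, AName, Title → PName, Year: restricted closure across fragments reaches PName, Year.
AName → Title lies within Book2.
Title → PubID lies within Book1.
Every dependency is enforceable on the fragments, so the decomposition is dependency-preserving.

none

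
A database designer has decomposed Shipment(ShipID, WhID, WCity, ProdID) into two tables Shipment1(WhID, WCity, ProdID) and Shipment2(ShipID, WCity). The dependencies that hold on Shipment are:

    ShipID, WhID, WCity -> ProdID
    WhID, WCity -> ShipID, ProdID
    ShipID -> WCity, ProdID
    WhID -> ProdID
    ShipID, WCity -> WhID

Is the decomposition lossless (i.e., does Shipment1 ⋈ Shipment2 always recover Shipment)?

Common attributes: Shipment1 ∩ Shipment2 = {WCity}.
No dependency enlarges {WCity}, so (WCity)⁺ = {WCity}.
The closure contains neither all of Shipment1 = {WhID, WCity, ProdID} nor all of Shipment2 = {ShipID, WCity}, so the common attributes are not a superkey of either fragment. The join is lossy.

No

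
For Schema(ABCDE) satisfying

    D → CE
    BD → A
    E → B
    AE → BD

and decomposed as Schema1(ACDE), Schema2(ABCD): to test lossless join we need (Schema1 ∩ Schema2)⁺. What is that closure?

Schema1 ∩ Schema2 = {ACD}.
D → CE applies, adding E
E → B applies, adding B
Closure: {ABCDE}.

ABCDE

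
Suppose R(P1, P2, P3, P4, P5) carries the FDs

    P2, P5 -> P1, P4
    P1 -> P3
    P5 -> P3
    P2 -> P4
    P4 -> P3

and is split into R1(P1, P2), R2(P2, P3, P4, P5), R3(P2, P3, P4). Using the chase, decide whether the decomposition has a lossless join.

Chase test. Columns are P1, P2, P3, P4, P5; row i has aⱼ where attribute j ∈ Ri, else bᵢⱼ.
Initial tableau (one row per fragment):
  row 1: a1 a2 b13 b14 b15
  row 2: b21 a2 a3 a4 a5
  row 3: b31 a2 a3 a4 b35
Rows 1 and 2 agree on P2; apply P2→P4 and equate their P4 entries.
Rows 1 and 2 agree on P4; apply P4→P3 and equate their P3 entries.
No row becomes fully distinguished — the join is lossy.

No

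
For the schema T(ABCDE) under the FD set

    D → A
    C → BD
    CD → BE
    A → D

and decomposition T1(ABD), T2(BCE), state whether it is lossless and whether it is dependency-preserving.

Lossless test: (B)⁺ = {B}, which is a superkey of neither fragment — lossy.
Dependency preservation: the restricted closure of {C} across the fragments never reaches {BD}, so C → BD cannot be enforced without a join — not preserved.

lossy and not dependency-preserving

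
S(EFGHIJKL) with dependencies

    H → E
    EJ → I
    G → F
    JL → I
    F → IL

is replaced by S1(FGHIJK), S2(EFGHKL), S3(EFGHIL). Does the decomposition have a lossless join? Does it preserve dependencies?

lossless but not dependency-preserving

Lossless test (chase): Rows 1 and 2 agree on H; apply H→E and equate their E entries. Rows 1 and 2 agree on F; apply F→IL and equate their IL entries. Row 1 is now all distinguished symbols — the join is lossless.
Dependency preservation: the restricted closure of {EJ} across the fragments never reaches {I}, so EJ → I cannot be enforced without a join — not preserved.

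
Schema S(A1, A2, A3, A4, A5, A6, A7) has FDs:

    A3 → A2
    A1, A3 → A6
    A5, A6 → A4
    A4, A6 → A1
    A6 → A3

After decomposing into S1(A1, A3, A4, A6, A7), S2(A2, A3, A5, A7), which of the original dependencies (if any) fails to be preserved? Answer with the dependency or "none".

Check A5, A6 → A4: no single fragment contains all of {A4, A5, A6}, and the restricted closure of {A5, A6} across the fragments never reaches {A4}.
A3 → A2 is preserved.
A1, A3 → A6 is preserved.
A4, A6 → A1 is preserved.
A6 → A3 is preserved.

A5, A6 → A4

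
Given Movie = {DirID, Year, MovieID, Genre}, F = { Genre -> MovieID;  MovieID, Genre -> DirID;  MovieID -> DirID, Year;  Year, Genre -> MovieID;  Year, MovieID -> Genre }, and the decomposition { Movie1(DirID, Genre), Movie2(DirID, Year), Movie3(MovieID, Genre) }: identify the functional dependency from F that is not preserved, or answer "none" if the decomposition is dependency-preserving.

MovieID -> DirID, Year

Check MovieID → DirID, Year: no single fragment contains all of {DirID, Year, MovieID}, and the restricted closure of {MovieID} across the fragments never reaches {DirID, Year}.
Genre → MovieID is preserved.
MovieID, Genre → DirID is preserved.
Year, Genre → MovieID is preserved.
Year, MovieID → Genre is preserved.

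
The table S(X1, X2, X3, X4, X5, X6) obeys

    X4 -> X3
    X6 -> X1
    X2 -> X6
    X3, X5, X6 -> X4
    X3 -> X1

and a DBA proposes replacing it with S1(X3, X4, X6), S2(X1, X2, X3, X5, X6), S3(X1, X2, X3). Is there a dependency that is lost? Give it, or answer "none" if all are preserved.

X3, X5, X6 -> X4

Check X3, X5, X6 → X4: no single fragment contains all of {X3, X4, X5, X6}, and the restricted closure of {X3, X5, X6} across the fragments never reaches {X4}.
X4 → X3 is preserved.
X6 → X1 is preserved.
X2 → X6 is preserved.
X3 → X1 is preserved.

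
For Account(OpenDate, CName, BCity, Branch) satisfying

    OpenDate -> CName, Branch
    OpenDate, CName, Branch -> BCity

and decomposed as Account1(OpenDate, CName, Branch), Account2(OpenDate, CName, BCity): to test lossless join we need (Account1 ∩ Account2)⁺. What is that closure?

Account1 ∩ Account2 = {OpenDate, CName}.
OpenDate → CName, Branch applies, adding Branch
OpenDate, CName, Branch → BCity applies, adding BCity
Closure: {OpenDate, CName, BCity, Branch}.

OpenDate, CName, BCity, Branch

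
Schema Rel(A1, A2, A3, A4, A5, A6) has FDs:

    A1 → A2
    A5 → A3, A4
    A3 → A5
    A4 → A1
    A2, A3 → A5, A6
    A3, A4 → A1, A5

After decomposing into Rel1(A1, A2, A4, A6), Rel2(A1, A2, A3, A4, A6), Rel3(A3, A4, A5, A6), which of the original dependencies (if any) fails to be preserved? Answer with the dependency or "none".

none

A1 → A2 lies within Rel1.
A5 → A3, A4 lies within Rel3.
A3 → A5 lies within Rel3.
A4 → A1 lies within Rel1.
A2, A3 → A5, A6: restricted closure across fragments reaches A5, A6.
A3, A4 → A1, A5: restricted closure across fragments reaches A1, A5.
Every dependency is enforceable on the fragments, so the decomposition is dependency-preserving.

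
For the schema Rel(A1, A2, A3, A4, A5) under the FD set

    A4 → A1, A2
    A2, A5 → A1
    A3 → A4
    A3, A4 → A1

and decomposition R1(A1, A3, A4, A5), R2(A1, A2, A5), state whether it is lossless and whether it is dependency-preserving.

lossy and not dependency-preserving

Lossless test: (A1, A5)⁺ = {A1, A5}, which is a superkey of neither fragment — lossy.
Dependency preservation: the restricted closure of {A4} across the fragments never reaches {A1, A2}, so A4 → A1, A2 cannot be enforced without a join — not preserved.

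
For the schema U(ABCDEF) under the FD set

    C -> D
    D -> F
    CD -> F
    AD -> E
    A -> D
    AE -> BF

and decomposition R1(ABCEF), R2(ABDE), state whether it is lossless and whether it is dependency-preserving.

Lossless test: (ABE)⁺ = {ABDEF}, which contains all of one fragment — lossless.
Dependency preservation: the restricted closure of {C} across the fragments never reaches {D}, so C → D cannot be enforced without a join — not preserved.

lossless but not dependency-preserving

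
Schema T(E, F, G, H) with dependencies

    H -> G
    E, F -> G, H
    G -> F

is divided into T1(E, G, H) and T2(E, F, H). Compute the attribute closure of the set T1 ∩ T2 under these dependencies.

E, F, G, H

T1 ∩ T2 = {E, H}.
H → G applies, adding G
G → F applies, adding F
Closure: {E, F, G, H}.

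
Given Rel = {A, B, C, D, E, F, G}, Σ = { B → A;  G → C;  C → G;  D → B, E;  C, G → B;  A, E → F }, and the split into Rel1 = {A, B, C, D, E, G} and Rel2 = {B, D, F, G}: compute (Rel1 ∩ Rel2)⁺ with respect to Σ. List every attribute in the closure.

A, B, C, D, E, F, G

Rel1 ∩ Rel2 = {B, D, G}.
B → A applies, adding A
G → C applies, adding C
D → B, E applies, adding E
A, E → F applies, adding F
Closure: {A, B, C, D, E, F, G}.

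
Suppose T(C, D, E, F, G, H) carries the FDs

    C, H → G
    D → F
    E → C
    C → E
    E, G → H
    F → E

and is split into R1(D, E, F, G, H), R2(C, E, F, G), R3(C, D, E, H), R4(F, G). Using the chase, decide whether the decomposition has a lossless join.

Chase test. Columns are C, D, E, F, G, H; row i has aⱼ where attribute j ∈ Ri, else bᵢⱼ.
Initial tableau (one row per fragment):
  row 1: b11 a2 a3 a4 a5 a6
  row 2: a1 b22 a3 a4 a5 b26
  row 3: a1 a2 a3 b34 b35 a6
  row 4: b41 b42 b43 a4 a5 b46
Rows 1 and 3 agree on D; apply D→F and equate their F entries.
Rows 1 and 2 agree on E; apply E→C and equate their C entries.
Rows 1 and 2 agree on E, G; apply E, G→H and equate their H entries.
Rows 1 and 4 agree on F; apply F→E and equate their E entries.
Rows 1 and 3 agree on C, H; apply C, H→G and equate their G entries.
Rows 1 and 4 agree on E; apply E→C and equate their C entries.
Rows 1 and 4 agree on E, G; apply E, G→H and equate their H entries.
Row 1 is now all distinguished symbols — the join is lossless.

Yes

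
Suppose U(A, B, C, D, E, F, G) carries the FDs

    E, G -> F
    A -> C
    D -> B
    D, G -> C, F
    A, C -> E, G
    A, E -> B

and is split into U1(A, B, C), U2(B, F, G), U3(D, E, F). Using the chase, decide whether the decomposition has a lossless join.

No

Chase test. Columns are A, B, C, D, E, F, G; row i has aⱼ where attribute j ∈ Ui, else bᵢⱼ.
Initial tableau (one row per fragment):
  row 1: a1 a2 a3 b14 b15 b16 b17
  row 2: b21 a2 b23 b24 b25 a6 a7
  row 3: b31 b32 b33 a4 a5 a6 b37
No row becomes fully distinguished — the join is lossy.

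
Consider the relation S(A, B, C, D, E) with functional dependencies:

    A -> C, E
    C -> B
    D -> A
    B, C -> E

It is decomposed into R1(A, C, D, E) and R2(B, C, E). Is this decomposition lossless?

Common attributes: R1 ∩ R2 = {C, E}.
Closure of {C, E}: C → B applies, adding B. So (C, E)⁺ = {B, C, E}.
This closure contains every attribute of R2, so R1 ∩ R2 → R2. The join is lossless.

Yes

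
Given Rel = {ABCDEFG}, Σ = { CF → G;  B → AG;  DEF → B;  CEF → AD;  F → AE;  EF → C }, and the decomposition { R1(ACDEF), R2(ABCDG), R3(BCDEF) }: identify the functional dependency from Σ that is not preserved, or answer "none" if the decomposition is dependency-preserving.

none

CF → G: restricted closure across fragments reaches G.
B → AG lies within R2.
DEF → B lies within R3.
CEF → AD lies within R1.
F → AE lies within R1.
EF → C lies within R1.
Every dependency is enforceable on the fragments, so the decomposition is dependency-preserving.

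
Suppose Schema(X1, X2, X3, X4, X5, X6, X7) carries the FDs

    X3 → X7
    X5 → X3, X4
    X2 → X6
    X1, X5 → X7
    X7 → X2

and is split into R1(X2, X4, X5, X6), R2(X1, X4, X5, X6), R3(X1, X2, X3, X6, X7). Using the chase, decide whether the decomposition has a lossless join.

No

Chase test. Columns are X1, X2, X3, X4, X5, X6, X7; row i has aⱼ where attribute j ∈ Ri, else bᵢⱼ.
Initial tableau (one row per fragment):
  row 1: b11 a2 b13 a4 a5 a6 b17
  row 2: a1 b22 b23 a4 a5 a6 b27
  row 3: a1 a2 a3 b34 b35 a6 a7
Rows 1 and 2 agree on X5; apply X5→X3, X4 and equate their X3, X4 entries.
Rows 1 and 2 agree on X3; apply X3→X7 and equate their X7 entries.
Rows 1 and 2 agree on X7; apply X7→X2 and equate their X2 entries.
No row becomes fully distinguished — the join is lossy.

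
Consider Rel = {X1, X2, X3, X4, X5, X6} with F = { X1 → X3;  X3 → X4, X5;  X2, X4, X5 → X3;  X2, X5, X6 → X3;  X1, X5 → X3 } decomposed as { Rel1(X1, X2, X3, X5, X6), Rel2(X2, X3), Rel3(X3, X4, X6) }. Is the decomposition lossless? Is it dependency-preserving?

lossless but not dependency-preserving

Lossless test (chase): Rows 1 and 2 agree on X3; apply X3→X4, X5 and equate their X4, X5 entries. Rows 1 and 3 agree on X3; apply X3→X4, X5 and equate their X4, X5 entries. Row 1 is now all distinguished symbols — the join is lossless.
Dependency preservation: the restricted closure of {X2, X4, X5} across the fragments never reaches {X3}, so X2, X4, X5 → X3 cannot be enforced without a join — not preserved.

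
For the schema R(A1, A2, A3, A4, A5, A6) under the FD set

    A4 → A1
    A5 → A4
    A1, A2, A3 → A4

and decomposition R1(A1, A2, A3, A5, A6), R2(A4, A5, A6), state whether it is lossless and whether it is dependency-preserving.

lossless but not dependency-preserving

Lossless test: (A5, A6)⁺ = {A1, A4, A5, A6}, which contains all of one fragment — lossless.
Dependency preservation: the restricted closure of {A4} across the fragments never reaches {A1}, so A4 → A1 cannot be enforced without a join — not preserved.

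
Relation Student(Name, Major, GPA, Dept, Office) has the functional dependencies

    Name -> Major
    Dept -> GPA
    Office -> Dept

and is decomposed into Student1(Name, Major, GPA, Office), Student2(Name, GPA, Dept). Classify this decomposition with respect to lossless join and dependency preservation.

Lossless test: (Name, GPA)⁺ = {Name, Major, GPA}, which is a superkey of neither fragment — lossy.
Dependency preservation: the restricted closure of {Office} across the fragments never reaches {Dept}, so Office → Dept cannot be enforced without a join — not preserved.

lossy and not dependency-preserving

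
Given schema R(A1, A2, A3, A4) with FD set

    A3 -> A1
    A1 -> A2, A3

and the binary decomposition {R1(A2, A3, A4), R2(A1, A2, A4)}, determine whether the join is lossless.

Common attributes: R1 ∩ R2 = {A2, A4}.
No dependency enlarges {A2, A4}, so (A2, A4)⁺ = {A2, A4}.
The closure contains neither all of R1 = {A2, A3, A4} nor all of R2 = {A1, A2, A4}, so the common attributes are not a superkey of either fragment. The join is lossy.

No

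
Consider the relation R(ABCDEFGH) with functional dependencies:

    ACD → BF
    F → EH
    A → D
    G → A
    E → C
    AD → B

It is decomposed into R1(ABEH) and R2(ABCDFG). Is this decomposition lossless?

No

Common attributes: R1 ∩ R2 = {AB}.
Closure of {AB}: A → D applies, adding D. So (AB)⁺ = {ABD}.
The closure contains neither all of R1 = {ABEH} nor all of R2 = {ABCDFG}, so the common attributes are not a superkey of either fragment. The join is lossy.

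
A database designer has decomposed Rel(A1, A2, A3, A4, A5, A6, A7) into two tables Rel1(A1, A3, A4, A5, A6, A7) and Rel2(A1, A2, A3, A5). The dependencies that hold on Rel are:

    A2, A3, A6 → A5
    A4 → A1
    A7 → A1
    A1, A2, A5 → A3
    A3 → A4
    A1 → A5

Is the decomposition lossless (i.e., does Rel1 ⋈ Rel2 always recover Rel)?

No

Common attributes: Rel1 ∩ Rel2 = {A1, A3, A5}.
Closure of {A1, A3, A5}: A3 → A4 applies, adding A4. So (A1, A3, A5)⁺ = {A1, A3, A4, A5}.
The closure contains neither all of Rel1 = {A1, A3, A4, A5, A6, A7} nor all of Rel2 = {A1, A2, A3, A5}, so the common attributes are not a superkey of either fragment. The join is lossy.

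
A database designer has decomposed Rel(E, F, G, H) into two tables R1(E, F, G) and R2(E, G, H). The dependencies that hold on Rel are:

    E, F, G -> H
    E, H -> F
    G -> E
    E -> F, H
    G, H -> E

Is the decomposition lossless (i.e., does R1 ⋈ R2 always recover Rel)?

Common attributes: R1 ∩ R2 = {E, G}.
Closure of {E, G}: E → F, H applies, adding F, H. So (E, G)⁺ = {E, F, G, H}.
This closure contains every attribute of R1, so R1 ∩ R2 → R1. The join is lossless.

Yes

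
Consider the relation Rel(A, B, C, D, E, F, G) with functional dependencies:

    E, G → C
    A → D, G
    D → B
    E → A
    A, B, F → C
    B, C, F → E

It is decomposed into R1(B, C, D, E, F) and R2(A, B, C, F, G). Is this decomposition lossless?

Common attributes: R1 ∩ R2 = {B, C, F}.
Closure of {B, C, F}: B, C, F → E applies, adding E; E → A applies, adding A; A → D, G applies, adding D, G. So (B, C, F)⁺ = {A, B, C, D, E, F, G}.
This closure contains every attribute of R1, so R1 ∩ R2 → R1. The join is lossless.

Yes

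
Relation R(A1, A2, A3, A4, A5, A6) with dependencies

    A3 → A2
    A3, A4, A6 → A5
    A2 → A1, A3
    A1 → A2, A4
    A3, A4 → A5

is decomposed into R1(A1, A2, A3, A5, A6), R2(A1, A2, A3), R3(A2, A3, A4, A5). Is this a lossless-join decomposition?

Yes

Chase test. Columns are A1, A2, A3, A4, A5, A6; row i has aⱼ where attribute j ∈ Ri, else bᵢⱼ.
Initial tableau (one row per fragment):
  row 1: a1 a2 a3 b14 a5 a6
  row 2: a1 a2 a3 b24 b25 b26
  row 3: b31 a2 a3 a4 a5 b36
Rows 1 and 3 agree on A2; apply A2→A1, A3 and equate their A1, A3 entries.
Rows 1 and 2 agree on A1; apply A1→A2, A4 and equate their A2, A4 entries.
Rows 1 and 3 agree on A1; apply A1→A2, A4 and equate their A2, A4 entries.
Rows 1 and 2 agree on A3, A4; apply A3, A4→A5 and equate their A5 entries.
Row 1 is now all distinguished symbols — the join is lossless.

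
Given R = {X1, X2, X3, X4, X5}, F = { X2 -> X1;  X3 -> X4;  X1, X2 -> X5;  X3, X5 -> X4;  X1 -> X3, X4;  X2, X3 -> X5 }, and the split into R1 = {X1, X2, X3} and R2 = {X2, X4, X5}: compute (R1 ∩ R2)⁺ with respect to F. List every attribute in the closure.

R1 ∩ R2 = {X2}.
X2 → X1 applies, adding X1
X1, X2 → X5 applies, adding X5
X1 → X3, X4 applies, adding X3, X4
Closure: {X1, X2, X3, X4, X5}.

X1, X2, X3, X4, X5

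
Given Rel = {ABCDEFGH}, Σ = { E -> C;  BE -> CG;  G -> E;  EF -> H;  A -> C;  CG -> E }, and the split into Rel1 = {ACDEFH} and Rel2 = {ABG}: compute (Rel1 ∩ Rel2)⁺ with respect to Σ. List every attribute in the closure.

AC

Rel1 ∩ Rel2 = {A}.
A → C applies, adding C
Closure: {AC}.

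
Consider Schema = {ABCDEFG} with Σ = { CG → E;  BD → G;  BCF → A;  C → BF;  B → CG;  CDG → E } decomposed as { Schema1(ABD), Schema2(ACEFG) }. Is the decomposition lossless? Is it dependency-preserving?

Lossless test: (A)⁺ = {A}, which is a superkey of neither fragment — lossy.
Dependency preservation: the restricted closure of {BD} across the fragments never reaches {G}, so BD → G cannot be enforced without a join — not preserved.

lossy and not dependency-preserving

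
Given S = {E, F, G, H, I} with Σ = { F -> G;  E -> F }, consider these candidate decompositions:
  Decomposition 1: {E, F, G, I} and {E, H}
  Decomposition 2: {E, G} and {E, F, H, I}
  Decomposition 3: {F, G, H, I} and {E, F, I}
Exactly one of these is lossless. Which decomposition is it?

Decomposition 1: common = {E}, closure = {E, F, G} → lossy.
Decomposition 2: common = {E}, closure = {E, F, G} → lossless.
Decomposition 3: common = {F, I}, closure = {F, G, I} → lossy.

Decomposition 2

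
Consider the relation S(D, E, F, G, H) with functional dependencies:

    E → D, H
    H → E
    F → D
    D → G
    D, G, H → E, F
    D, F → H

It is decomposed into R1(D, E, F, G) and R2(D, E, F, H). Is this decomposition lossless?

Yes

Common attributes: R1 ∩ R2 = {D, E, F}.
Closure of {D, E, F}: E → D, H applies, adding H; D → G applies, adding G. So (D, E, F)⁺ = {D, E, F, G, H}.
This closure contains every attribute of R1, so R1 ∩ R2 → R1. The join is lossless.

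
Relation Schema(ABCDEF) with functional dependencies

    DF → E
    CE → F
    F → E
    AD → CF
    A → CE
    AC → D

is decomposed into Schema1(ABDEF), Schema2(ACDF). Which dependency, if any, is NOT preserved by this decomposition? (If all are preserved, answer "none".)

Check CE → F: no single fragment contains all of {CEF}, and the restricted closure of {CE} across the fragments never reaches {F}.
DF → E is preserved.
F → E is preserved.
AD → CF is preserved.
A → CE is preserved.
AC → D is preserved.

CE → F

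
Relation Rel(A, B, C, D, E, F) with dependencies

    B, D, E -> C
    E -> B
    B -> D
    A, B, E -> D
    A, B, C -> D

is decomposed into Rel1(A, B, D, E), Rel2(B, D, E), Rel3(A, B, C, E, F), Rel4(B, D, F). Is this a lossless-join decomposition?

Chase test. Columns are A, B, C, D, E, F; row i has aⱼ where attribute j ∈ Reli, else bᵢⱼ.
Initial tableau (one row per fragment):
  row 1: a1 a2 b13 a4 a5 b16
  row 2: b21 a2 b23 a4 a5 b26
  row 3: a1 a2 a3 b34 a5 a6
  row 4: b41 a2 b43 a4 b45 a6
Rows 1 and 2 agree on B, D, E; apply B, D, E→C and equate their C entries.
Rows 1 and 3 agree on B; apply B→D and equate their D entries.
Rows 1 and 3 agree on B, D, E; apply B, D, E→C and equate their C entries.
Row 3 is now all distinguished symbols — the join is lossless.

Yes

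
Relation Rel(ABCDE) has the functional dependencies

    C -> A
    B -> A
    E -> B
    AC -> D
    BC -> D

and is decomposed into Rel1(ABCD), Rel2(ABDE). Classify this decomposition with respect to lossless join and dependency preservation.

Lossless test: (ABD)⁺ = {ABD}, which is a superkey of neither fragment — lossy.
Dependency preservation: every FD's attributes lie within a single fragment, so each can be enforced locally — preserved.

lossy but dependency-preserving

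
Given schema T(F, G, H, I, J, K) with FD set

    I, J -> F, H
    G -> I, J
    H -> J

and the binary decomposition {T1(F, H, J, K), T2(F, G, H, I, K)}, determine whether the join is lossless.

Yes

Common attributes: T1 ∩ T2 = {F, H, K}.
Closure of {F, H, K}: H → J applies, adding J. So (F, H, K)⁺ = {F, H, J, K}.
This closure contains every attribute of T1, so T1 ∩ T2 → T1. The join is lossless.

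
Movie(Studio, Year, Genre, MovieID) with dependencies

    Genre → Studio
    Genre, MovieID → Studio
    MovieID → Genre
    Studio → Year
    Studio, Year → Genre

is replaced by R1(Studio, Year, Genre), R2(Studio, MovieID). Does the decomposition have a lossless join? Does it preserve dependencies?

lossless and dependency-preserving

Lossless test: (Studio)⁺ = {Studio, Year, Genre}, which contains all of one fragment — lossless.
Dependency preservation: Genre, MovieID → Studio; MovieID → Genre are not contained in any single fragment, but the restricted closure of each left-hand side across the fragments still reaches the right-hand side; the remaining FDs each lie inside some fragment. All dependencies are preserved.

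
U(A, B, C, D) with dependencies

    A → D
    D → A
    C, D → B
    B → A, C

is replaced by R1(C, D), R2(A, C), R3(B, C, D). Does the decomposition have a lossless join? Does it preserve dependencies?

Lossless test (chase): Rows 1 and 3 agree on D; apply D→A and equate their A entries. Rows 1 and 3 agree on C, D; apply C, D→B and equate their B entries. No row becomes fully distinguished — the join is lossy.
Dependency preservation: the restricted closure of {A} across the fragments never reaches {D}, so A → D cannot be enforced without a join — not preserved.

lossy and not dependency-preserving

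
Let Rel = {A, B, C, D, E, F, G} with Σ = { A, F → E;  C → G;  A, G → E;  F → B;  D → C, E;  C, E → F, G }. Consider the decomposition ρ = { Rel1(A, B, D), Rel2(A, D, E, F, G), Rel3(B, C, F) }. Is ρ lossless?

No

Chase test. Columns are A, B, C, D, E, F, G; row i has aⱼ where attribute j ∈ Reli, else bᵢⱼ.
Initial tableau (one row per fragment):
  row 1: a1 a2 b13 a4 b15 b16 b17
  row 2: a1 b22 b23 a4 a5 a6 a7
  row 3: b31 a2 a3 b34 b35 a6 b37
Rows 2 and 3 agree on F; apply F→B and equate their B entries.
Rows 1 and 2 agree on D; apply D→C, E and equate their C, E entries.
Rows 1 and 2 agree on C, E; apply C, E→F, G and equate their F, G entries.
No row becomes fully distinguished — the join is lossy.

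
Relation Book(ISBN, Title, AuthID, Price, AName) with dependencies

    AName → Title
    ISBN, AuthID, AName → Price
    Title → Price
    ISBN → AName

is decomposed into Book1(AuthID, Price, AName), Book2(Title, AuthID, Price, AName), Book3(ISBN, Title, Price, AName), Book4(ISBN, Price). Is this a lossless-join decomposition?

Chase test. Columns are ISBN, Title, AuthID, Price, AName; row i has aⱼ where attribute j ∈ Booki, else bᵢⱼ.
Initial tableau (one row per fragment):
  row 1: b11 b12 a3 a4 a5
  row 2: b21 a2 a3 a4 a5
  row 3: a1 a2 b33 a4 a5
  row 4: a1 b42 b43 a4 b45
Rows 1 and 2 agree on AName; apply AName→Title and equate their Title entries.
Rows 3 and 4 agree on ISBN; apply ISBN→AName and equate their AName entries.
Rows 1 and 4 agree on AName; apply AName→Title and equate their Title entries.
No row becomes fully distinguished — the join is lossy.

No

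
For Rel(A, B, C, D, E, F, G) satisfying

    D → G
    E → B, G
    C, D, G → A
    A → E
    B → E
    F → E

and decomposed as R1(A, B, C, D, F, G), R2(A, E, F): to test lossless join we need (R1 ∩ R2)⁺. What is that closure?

R1 ∩ R2 = {A, F}.
A → E applies, adding E
E → B, G applies, adding B, G
Closure: {A, B, E, F, G}.

A, B, E, F, G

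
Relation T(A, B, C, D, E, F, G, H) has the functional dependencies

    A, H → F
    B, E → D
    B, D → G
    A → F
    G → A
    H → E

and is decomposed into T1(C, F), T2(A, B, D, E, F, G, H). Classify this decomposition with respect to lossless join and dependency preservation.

Lossless test: (F)⁺ = {F}, which is a superkey of neither fragment — lossy.
Dependency preservation: every FD's attributes lie within a single fragment, so each can be enforced locally — preserved.

lossy but dependency-preserving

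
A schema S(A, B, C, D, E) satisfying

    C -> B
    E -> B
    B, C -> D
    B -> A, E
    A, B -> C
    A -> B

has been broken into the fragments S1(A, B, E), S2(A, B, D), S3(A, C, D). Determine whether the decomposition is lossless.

Chase test. Columns are A, B, C, D, E; row i has aⱼ where attribute j ∈ Si, else bᵢⱼ.
Initial tableau (one row per fragment):
  row 1: a1 a2 b13 b14 a5
  row 2: a1 a2 b23 a4 b25
  row 3: a1 b32 a3 a4 b35
Rows 1 and 2 agree on B; apply B→A, E and equate their A, E entries.
Rows 1 and 2 agree on A, B; apply A, B→C and equate their C entries.
Rows 1 and 3 agree on A; apply A→B and equate their B entries.
Rows 1 and 2 agree on B, C; apply B, C→D and equate their D entries.
Rows 1 and 3 agree on B; apply B→A, E and equate their A, E entries.
Rows 1 and 3 agree on A, B; apply A, B→C and equate their C entries.
Row 1 is now all distinguished symbols — the join is lossless.

Yes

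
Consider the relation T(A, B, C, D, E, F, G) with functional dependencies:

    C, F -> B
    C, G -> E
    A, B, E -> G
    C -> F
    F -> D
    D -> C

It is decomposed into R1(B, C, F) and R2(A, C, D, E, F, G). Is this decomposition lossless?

Yes

Common attributes: R1 ∩ R2 = {C, F}.
Closure of {C, F}: C, F → B applies, adding B; F → D applies, adding D. So (C, F)⁺ = {B, C, D, F}.
This closure contains every attribute of R1, so R1 ∩ R2 → R1. The join is lossless.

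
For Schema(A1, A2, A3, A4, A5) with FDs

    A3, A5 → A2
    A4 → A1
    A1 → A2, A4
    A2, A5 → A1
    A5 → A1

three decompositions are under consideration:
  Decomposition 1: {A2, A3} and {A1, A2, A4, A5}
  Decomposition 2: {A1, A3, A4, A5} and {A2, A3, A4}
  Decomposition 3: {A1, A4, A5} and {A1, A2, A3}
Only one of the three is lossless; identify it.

Decomposition 1: common = {A2}, closure = {A2} → lossy.
Decomposition 2: common = {A3, A4}, closure = {A1, A2, A3, A4} → lossless.
Decomposition 3: common = {A1}, closure = {A1, A2, A4} → lossy.

Decomposition 2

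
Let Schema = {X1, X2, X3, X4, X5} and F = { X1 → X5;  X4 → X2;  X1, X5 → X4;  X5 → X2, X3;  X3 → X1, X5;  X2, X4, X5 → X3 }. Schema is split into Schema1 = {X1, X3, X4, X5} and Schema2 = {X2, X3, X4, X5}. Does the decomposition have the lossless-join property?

Common attributes: Schema1 ∩ Schema2 = {X3, X4, X5}.
Closure of {X3, X4, X5}: X4 → X2 applies, adding X2; X3 → X1, X5 applies, adding X1. So (X3, X4, X5)⁺ = {X1, X2, X3, X4, X5}.
This closure contains every attribute of Schema1, so Schema1 ∩ Schema2 → Schema1. The join is lossless.

Yes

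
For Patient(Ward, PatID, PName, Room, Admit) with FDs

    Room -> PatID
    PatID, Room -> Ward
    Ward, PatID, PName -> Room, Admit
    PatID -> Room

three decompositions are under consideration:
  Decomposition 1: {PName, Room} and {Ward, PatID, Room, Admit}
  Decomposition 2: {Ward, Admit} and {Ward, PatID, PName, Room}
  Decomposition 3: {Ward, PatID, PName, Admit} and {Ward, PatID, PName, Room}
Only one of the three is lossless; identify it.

Decomposition 1: common = {Room}, closure = {Ward, PatID, Room} → lossy.
Decomposition 2: common = {Ward}, closure = {Ward} → lossy.
Decomposition 3: common = {Ward, PatID, PName}, closure = {Ward, PatID, PName, Room, Admit} → lossless.

Decomposition 3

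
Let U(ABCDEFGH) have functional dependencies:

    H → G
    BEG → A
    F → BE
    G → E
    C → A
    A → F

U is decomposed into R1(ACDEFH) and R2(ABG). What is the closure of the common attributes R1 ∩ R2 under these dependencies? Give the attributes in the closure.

R1 ∩ R2 = {A}.
A → F applies, adding F
F → BE applies, adding BE
Closure: {ABEF}.

ABEF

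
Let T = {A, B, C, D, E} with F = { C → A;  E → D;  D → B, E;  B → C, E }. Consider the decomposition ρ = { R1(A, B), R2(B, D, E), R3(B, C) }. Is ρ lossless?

Chase test. Columns are A, B, C, D, E; row i has aⱼ where attribute j ∈ Ri, else bᵢⱼ.
Initial tableau (one row per fragment):
  row 1: a1 a2 b13 b14 b15
  row 2: b21 a2 b23 a4 a5
  row 3: b31 a2 a3 b34 b35
Rows 1 and 2 agree on B; apply B→C, E and equate their C, E entries.
Rows 1 and 3 agree on B; apply B→C, E and equate their C, E entries.
Rows 1 and 2 agree on C; apply C→A and equate their A entries.
Rows 1 and 3 agree on C; apply C→A and equate their A entries.
Rows 1 and 2 agree on E; apply E→D and equate their D entries.
Rows 1 and 3 agree on E; apply E→D and equate their D entries.
Row 1 is now all distinguished symbols — the join is lossless.

Yes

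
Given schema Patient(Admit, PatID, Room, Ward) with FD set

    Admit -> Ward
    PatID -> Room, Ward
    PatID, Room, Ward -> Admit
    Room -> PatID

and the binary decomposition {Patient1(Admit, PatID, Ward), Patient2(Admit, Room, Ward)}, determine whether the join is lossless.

No

Common attributes: Patient1 ∩ Patient2 = {Admit, Ward}.
No dependency enlarges {Admit, Ward}, so (Admit, Ward)⁺ = {Admit, Ward}.
The closure contains neither all of Patient1 = {Admit, PatID, Ward} nor all of Patient2 = {Admit, Room, Ward}, so the common attributes are not a superkey of either fragment. The join is lossy.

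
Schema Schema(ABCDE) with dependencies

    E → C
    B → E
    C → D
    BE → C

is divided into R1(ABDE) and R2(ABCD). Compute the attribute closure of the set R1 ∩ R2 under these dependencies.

ABCDE

R1 ∩ R2 = {ABD}.
B → E applies, adding E
BE → C applies, adding C
Closure: {ABCDE}.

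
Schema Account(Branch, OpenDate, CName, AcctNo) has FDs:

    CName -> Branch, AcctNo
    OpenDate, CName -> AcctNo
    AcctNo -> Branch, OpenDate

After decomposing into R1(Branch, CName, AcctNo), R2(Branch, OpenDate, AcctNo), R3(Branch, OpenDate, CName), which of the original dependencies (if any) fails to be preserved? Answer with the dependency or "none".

none

CName → Branch, AcctNo lies within R1.
OpenDate, CName → AcctNo: restricted closure across fragments reaches AcctNo.
AcctNo → Branch, OpenDate lies within R2.
Every dependency is enforceable on the fragments, so the decomposition is dependency-preserving.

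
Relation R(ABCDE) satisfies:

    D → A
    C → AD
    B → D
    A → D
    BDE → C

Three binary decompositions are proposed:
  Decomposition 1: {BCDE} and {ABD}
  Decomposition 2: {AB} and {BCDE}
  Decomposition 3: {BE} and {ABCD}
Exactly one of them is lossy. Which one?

Decomposition 3

Decomposition 1: common = {BD}, closure = {ABD} → lossless.
Decomposition 2: common = {B}, closure = {ABD} → lossless.
Decomposition 3: common = {B}, closure = {ABD} → lossy.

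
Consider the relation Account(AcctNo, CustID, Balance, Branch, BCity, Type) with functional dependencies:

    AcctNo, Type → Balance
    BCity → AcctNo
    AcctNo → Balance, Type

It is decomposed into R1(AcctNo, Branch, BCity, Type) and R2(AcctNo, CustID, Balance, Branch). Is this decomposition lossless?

No

Common attributes: R1 ∩ R2 = {AcctNo, Branch}.
Closure of {AcctNo, Branch}: AcctNo → Balance, Type applies, adding Balance, Type. So (AcctNo, Branch)⁺ = {AcctNo, Balance, Branch, Type}.
The closure contains neither all of R1 = {AcctNo, Branch, BCity, Type} nor all of R2 = {AcctNo, CustID, Balance, Branch}, so the common attributes are not a superkey of either fragment. The join is lossy.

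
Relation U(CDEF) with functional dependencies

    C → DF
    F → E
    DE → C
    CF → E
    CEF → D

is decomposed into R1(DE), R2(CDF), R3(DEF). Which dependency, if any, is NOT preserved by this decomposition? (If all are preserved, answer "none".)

C → DF lies within R2.
F → E lies within R3.
DE → C: restricted closure across fragments reaches C.
CF → E: restricted closure across fragments reaches E.
CEF → D: restricted closure across fragments reaches D.
Every dependency is enforceable on the fragments, so the decomposition is dependency-preserving.

none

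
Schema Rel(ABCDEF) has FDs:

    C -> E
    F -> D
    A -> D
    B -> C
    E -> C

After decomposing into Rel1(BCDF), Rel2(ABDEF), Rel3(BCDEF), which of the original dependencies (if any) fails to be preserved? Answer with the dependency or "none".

none

C → E lies within Rel3.
F → D lies within Rel1.
A → D lies within Rel2.
B → C lies within Rel1.
E → C lies within Rel3.
Every dependency is enforceable on the fragments, so the decomposition is dependency-preserving.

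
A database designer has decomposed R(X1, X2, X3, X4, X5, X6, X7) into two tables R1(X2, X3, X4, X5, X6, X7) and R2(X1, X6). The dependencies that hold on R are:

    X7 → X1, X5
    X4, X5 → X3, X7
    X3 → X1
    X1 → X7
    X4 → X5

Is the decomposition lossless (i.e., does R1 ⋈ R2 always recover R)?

No

Common attributes: R1 ∩ R2 = {X6}.
No dependency enlarges {X6}, so (X6)⁺ = {X6}.
The closure contains neither all of R1 = {X2, X3, X4, X5, X6, X7} nor all of R2 = {X1, X6}, so the common attributes are not a superkey of either fragment. The join is lossy.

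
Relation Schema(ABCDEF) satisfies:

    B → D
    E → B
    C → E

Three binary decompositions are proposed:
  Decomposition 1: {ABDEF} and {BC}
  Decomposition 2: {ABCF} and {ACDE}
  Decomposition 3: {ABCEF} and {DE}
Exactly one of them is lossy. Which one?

Decomposition 1: common = {B}, closure = {BD} → lossy.
Decomposition 2: common = {AC}, closure = {ABCDE} → lossless.
Decomposition 3: common = {E}, closure = {BDE} → lossless.

Decomposition 1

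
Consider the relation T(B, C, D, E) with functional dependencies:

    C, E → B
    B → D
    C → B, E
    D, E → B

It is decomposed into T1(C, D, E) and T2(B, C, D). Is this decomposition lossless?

Common attributes: T1 ∩ T2 = {C, D}.
Closure of {C, D}: C → B, E applies, adding B, E. So (C, D)⁺ = {B, C, D, E}.
This closure contains every attribute of T1, so T1 ∩ T2 → T1. The join is lossless.

Yes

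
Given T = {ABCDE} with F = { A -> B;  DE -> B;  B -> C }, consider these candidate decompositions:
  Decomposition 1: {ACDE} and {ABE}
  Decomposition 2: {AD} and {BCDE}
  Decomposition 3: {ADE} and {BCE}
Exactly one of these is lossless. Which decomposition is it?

Decomposition 1: common = {AE}, closure = {ABCE} → lossless.
Decomposition 2: common = {D}, closure = {D} → lossy.
Decomposition 3: common = {E}, closure = {E} → lossy.

Decomposition 1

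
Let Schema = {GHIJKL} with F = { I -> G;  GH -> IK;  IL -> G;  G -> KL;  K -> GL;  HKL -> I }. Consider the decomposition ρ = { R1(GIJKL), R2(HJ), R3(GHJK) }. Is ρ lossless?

Chase test. Columns are GHIJKL; row i has aⱼ where attribute j ∈ Ri, else bᵢⱼ.
Initial tableau (one row per fragment):
  row 1: a1 b12 a3 a4 a5 a6
  row 2: b21 a2 b23 a4 b25 b26
  row 3: a1 a2 b33 a4 a5 b36
Rows 1 and 3 agree on G; apply G→KL and equate their KL entries.
No row becomes fully distinguished — the join is lossy.

No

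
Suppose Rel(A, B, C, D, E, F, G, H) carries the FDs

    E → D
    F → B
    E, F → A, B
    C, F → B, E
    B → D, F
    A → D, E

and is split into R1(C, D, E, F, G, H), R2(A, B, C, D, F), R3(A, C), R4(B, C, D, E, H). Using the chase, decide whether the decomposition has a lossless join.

Yes

Chase test. Columns are A, B, C, D, E, F, G, H; row i has aⱼ where attribute j ∈ Ri, else bᵢⱼ.
Initial tableau (one row per fragment):
  row 1: b11 b12 a3 a4 a5 a6 a7 a8
  row 2: a1 a2 a3 a4 b25 a6 b27 b28
  row 3: a1 b32 a3 b34 b35 b36 b37 b38
  row 4: b41 a2 a3 a4 a5 b46 b47 a8
Rows 1 and 2 agree on F; apply F→B and equate their B entries.
Rows 1 and 2 agree on C, F; apply C, F→B, E and equate their B, E entries.
Rows 1 and 4 agree on B; apply B→D, F and equate their D, F entries.
Rows 2 and 3 agree on A; apply A→D, E and equate their D, E entries.
Rows 1 and 2 agree on E, F; apply E, F→A, B and equate their A, B entries.
Rows 1 and 4 agree on E, F; apply E, F→A, B and equate their A, B entries.
Row 1 is now all distinguished symbols — the join is lossless.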